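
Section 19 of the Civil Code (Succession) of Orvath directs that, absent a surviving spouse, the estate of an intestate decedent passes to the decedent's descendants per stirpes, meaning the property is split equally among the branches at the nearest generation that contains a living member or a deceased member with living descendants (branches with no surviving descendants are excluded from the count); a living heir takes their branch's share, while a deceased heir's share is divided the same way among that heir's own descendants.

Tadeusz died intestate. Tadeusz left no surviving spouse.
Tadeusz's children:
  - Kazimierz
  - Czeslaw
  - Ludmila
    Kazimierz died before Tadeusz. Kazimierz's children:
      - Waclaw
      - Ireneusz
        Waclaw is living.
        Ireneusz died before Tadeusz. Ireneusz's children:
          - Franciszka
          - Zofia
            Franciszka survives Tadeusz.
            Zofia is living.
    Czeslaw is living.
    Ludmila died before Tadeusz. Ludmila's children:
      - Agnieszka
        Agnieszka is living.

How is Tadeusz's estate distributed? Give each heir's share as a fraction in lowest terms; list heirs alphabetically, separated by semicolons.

There is no surviving spouse, so the entire estate passes to Tadeusz's descendants per stirpes.
The estate is divided into 3 equal shares of 1/3 among Kazimierz, Czeslaw, Ludmila.
Kazimierz predeceased; the 1/3 allotted to Kazimierz's branch passes to Kazimierz's issue by representation.
The 1/3 is divided into 2 equal shares of 1/6 among Waclaw, Ireneusz.
Waclaw is living and takes 1/6.
Ireneusz predeceased; the 1/6 allotted to Ireneusz's branch passes to Ireneusz's issue by representation.
The 1/6 is divided into 2 equal shares of 1/12 among Franciszka, Zofia.
Franciszka is living and takes 1/12.
Zofia is living and takes 1/12.
Czeslaw is living and takes 1/3.
Ludmila predeceased; the 1/3 allotted to Ludmila's branch passes to Ludmila's issue by representation.
Agnieszka is the sole taker at this level and receives the full 1/3.

Agnieszka 1/3; Czeslaw 1/3; Franciszka 1/12; Waclaw 1/6; Zofia 1/12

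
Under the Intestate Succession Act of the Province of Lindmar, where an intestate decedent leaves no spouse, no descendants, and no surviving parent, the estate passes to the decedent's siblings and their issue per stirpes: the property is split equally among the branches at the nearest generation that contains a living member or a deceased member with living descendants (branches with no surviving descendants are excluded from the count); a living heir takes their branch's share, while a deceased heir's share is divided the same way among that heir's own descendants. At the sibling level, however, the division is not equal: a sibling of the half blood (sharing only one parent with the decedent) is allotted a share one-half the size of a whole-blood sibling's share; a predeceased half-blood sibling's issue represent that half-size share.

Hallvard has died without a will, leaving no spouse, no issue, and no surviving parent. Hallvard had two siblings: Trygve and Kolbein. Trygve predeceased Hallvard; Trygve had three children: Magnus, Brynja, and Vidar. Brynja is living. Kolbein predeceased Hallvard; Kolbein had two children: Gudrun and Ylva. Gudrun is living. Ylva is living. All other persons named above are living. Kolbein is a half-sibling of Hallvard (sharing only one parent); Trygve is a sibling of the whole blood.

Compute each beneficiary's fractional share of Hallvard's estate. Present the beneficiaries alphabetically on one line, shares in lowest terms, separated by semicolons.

No spouse, descendants, or parent survives, so the estate passes to Hallvard's siblings per stirpes.
Half-blood siblings count for one-half the weight of whole-blood siblings at the initial division.
Dividing 1 in proportion to weights (total weight 3/2): Trygve (weight 1) → 2/3; Kolbein (weight 1/2) → 1/3.
Trygve predeceased; the 2/3 allotted to Trygve's branch passes to Trygve's issue by representation.
The 2/3 is divided into 3 equal shares of 2/9 among Magnus, Brynja, Vidar.
Magnus is living and takes 2/9.
Brynja is living and takes 2/9.
Vidar is living and takes 2/9.
Kolbein predeceased; the 1/3 allotted to Kolbein's branch passes to Kolbein's issue by representation.
The 1/3 is divided into 2 equal shares of 1/6 among Gudrun, Ylva.
Gudrun is living and takes 1/6.
Ylva is living and takes 1/6.

Brynja 2/9; Gudrun 1/6; Magnus 2/9; Vidar 2/9; Ylva 1/6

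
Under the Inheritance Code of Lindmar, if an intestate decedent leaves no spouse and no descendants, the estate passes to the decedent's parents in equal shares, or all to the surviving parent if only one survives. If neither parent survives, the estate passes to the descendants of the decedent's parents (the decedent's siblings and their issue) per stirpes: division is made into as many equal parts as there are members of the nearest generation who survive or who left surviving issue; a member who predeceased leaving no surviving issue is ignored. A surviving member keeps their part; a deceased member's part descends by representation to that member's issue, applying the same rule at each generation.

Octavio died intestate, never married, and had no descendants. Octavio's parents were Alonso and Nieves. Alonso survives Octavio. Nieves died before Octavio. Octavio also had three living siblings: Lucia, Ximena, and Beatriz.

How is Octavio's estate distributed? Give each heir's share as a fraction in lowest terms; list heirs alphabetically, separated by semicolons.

Alonso 1

Only one parent, Alonso, survives, so Alonso takes the entire estate. The siblings take nothing because a surviving parent has priority.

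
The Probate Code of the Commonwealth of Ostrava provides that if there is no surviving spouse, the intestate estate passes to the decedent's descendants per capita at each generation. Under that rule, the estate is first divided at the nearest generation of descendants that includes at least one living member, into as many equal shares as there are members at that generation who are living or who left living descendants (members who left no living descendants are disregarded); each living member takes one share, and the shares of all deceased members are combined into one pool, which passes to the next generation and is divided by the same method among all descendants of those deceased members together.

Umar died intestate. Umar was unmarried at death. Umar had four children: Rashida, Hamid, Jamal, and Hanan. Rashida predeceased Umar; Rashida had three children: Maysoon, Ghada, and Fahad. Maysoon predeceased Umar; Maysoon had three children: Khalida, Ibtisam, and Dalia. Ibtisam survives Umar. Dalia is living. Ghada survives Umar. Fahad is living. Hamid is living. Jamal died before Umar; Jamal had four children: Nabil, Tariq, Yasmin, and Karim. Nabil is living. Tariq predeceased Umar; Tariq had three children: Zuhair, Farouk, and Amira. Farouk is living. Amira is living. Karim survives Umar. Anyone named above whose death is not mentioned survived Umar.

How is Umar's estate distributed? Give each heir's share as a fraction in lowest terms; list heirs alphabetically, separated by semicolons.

Amira 1/42; Dalia 1/42; Fahad 1/14; Farouk 1/42; Ghada 1/14; Hamid 1/4; Hanan 1/4; Ibtisam 1/42; Karim 1/14; Khalida 1/42; Nabil 1/14; Yasmin 1/14; Zuhair 1/42

There is no surviving spouse, so the entire estate passes to Umar's descendants per capita at each generation.
At generation 1 (Rashida, Hamid, Jamal, Hanan) there are 4 shares of (1)/4 = 1/4 each.
Living: Hamid and Hanan — each takes 1/4.
Deceased: Rashida and Jamal. Their combined 1/2 is pooled and carried to generation 2.
At generation 2 (Maysoon, Ghada, Fahad, Nabil, Tariq, Yasmin, Karim) there are 7 shares of (1/2)/7 = 1/14 each.
Living: Ghada, Fahad, Nabil, Yasmin, and Karim — each takes 1/14.
Deceased: Maysoon and Tariq. Their combined 1/7 is pooled and carried to generation 3.
At generation 3 (Khalida, Ibtisam, Dalia, Zuhair, Farouk, Amira) there are 6 shares of (1/7)/6 = 1/42 each.
Living: Khalida, Ibtisam, Dalia, Zuhair, Farouk, and Amira — each takes 1/42.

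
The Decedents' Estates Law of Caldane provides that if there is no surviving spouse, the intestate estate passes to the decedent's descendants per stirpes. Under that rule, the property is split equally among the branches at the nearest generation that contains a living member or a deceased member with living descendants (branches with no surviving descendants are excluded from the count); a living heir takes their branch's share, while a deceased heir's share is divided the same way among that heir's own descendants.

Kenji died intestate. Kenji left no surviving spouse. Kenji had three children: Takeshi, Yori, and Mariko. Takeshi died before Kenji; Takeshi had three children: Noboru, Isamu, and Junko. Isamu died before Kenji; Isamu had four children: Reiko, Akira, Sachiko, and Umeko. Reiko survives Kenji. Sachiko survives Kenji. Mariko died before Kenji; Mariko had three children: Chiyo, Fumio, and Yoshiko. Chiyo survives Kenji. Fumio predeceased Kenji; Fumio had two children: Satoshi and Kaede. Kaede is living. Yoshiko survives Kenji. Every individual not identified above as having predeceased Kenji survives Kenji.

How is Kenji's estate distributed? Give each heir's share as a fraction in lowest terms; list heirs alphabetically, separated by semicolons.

Akira 1/36; Chiyo 1/9; Junko 1/9; Kaede 1/18; Noboru 1/9; Reiko 1/36; Sachiko 1/36; Satoshi 1/18; Umeko 1/36; Yori 1/3; Yoshiko 1/9

There is no surviving spouse, so the entire estate passes to Kenji's descendants per stirpes.
The estate is divided into 3 equal shares of 1/3 among Takeshi, Yori, Mariko.
Takeshi predeceased; the 1/3 allotted to Takeshi's branch passes to Takeshi's issue by representation.
The 1/3 is divided into 3 equal shares of 1/9 among Noboru, Isamu, Junko.
Noboru is living and takes 1/9.
Isamu predeceased; the 1/9 allotted to Isamu's branch passes to Isamu's issue by representation.
The 1/9 is divided into 4 equal shares of 1/36 among Reiko, Akira, Sachiko, Umeko.
Reiko is living and takes 1/36.
Akira is living and takes 1/36.
Sachiko is living and takes 1/36.
Umeko is living and takes 1/36.
Junko is living and takes 1/9.
Yori is living and takes 1/3.
Mariko predeceased; the 1/3 allotted to Mariko's branch passes to Mariko's issue by representation.
The 1/3 is divided into 3 equal shares of 1/9 among Chiyo, Fumio, Yoshiko.
Chiyo is living and takes 1/9.
Fumio predeceased; the 1/9 allotted to Fumio's branch passes to Fumio's issue by representation.
The 1/9 is divided into 2 equal shares of 1/18 among Satoshi, Kaede.
Satoshi is living and takes 1/18.
Kaede is living and takes 1/18.
Yoshiko is living and takes 1/9.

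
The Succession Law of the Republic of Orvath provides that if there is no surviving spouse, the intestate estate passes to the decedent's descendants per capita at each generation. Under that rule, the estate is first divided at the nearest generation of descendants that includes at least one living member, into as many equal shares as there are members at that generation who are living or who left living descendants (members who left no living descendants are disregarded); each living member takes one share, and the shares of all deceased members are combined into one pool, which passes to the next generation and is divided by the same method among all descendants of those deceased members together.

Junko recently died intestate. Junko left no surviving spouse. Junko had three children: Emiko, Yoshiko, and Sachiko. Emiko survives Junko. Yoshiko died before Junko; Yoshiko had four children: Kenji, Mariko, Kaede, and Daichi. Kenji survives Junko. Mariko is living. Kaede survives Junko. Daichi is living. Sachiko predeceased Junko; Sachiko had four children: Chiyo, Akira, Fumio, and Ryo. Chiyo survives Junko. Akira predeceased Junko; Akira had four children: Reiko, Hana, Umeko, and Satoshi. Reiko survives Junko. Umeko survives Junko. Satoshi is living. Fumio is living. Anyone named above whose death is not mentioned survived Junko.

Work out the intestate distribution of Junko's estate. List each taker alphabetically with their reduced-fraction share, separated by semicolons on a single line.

Chiyo 1/12; Daichi 1/12; Emiko 1/3; Fumio 1/12; Hana 1/48; Kaede 1/12; Kenji 1/12; Mariko 1/12; Reiko 1/48; Ryo 1/12; Satoshi 1/48; Umeko 1/48

There is no surviving spouse, so the entire estate passes to Junko's descendants per capita at each generation.
At generation 1 (Emiko, Yoshiko, Sachiko) there are 3 shares of (1)/3 = 1/3 each.
Living: Emiko — each takes 1/3.
Deceased: Yoshiko and Sachiko. Their combined 2/3 is pooled and carried to generation 2.
At generation 2 (Kenji, Mariko, Kaede, Daichi, Chiyo, Akira, Fumio, Ryo) there are 8 shares of (2/3)/8 = 1/12 each.
Living: Kenji, Mariko, Kaede, Daichi, Chiyo, Fumio, and Ryo — each takes 1/12.
Deceased: Akira. That 1/12 share is carried to generation 3.
At generation 3 (Reiko, Hana, Umeko, Satoshi) there are 4 shares of (1/12)/4 = 1/48 each.
Living: Reiko, Hana, Umeko, and Satoshi — each takes 1/48.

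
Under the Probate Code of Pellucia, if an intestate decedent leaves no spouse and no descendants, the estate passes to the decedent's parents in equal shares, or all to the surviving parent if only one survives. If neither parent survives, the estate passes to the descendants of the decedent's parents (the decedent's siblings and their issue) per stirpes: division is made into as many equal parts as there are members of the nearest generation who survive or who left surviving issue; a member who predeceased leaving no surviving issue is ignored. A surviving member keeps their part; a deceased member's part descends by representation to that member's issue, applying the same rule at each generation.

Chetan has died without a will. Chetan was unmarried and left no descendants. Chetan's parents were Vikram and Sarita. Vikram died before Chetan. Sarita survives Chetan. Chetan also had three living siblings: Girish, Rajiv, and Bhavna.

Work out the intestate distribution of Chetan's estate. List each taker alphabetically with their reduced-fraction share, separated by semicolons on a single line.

Sarita 1

Only one parent, Sarita, survives, so Sarita takes the entire estate. The siblings take nothing because a surviving parent has priority.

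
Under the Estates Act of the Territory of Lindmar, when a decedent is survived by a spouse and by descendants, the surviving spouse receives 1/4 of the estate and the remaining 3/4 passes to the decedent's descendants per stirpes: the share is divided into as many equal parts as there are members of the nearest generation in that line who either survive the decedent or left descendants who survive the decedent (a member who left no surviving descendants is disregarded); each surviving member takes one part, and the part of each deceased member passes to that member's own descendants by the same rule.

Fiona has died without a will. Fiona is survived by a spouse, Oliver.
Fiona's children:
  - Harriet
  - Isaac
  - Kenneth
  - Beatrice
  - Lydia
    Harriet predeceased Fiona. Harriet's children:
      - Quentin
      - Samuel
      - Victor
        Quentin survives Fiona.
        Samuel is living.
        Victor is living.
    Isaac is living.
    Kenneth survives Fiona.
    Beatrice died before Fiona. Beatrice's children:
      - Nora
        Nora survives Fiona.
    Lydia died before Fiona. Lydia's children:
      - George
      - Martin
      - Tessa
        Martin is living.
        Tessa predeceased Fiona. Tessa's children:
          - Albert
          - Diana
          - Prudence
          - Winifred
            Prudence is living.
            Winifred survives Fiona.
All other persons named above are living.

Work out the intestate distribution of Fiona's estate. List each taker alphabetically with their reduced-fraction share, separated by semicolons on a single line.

Oliver, as surviving spouse, takes 1/4.
The remaining 3/4 passes to Fiona's descendants per stirpes.
The 3/4 is divided into 5 equal shares of 3/20 among Harriet, Isaac, Kenneth, Beatrice, Lydia.
Harriet predeceased; the 3/20 allotted to Harriet's branch passes to Harriet's issue by representation.
The 3/20 is divided into 3 equal shares of 1/20 among Quentin, Samuel, Victor.
Quentin is living and takes 1/20.
Samuel is living and takes 1/20.
Victor is living and takes 1/20.
Isaac is living and takes 3/20.
Kenneth is living and takes 3/20.
Beatrice predeceased; the 3/20 allotted to Beatrice's branch passes to Beatrice's issue by representation.
Nora is the sole taker at this level and receives the full 3/20.
Lydia predeceased; the 3/20 allotted to Lydia's branch passes to Lydia's issue by representation.
The 3/20 is divided into 3 equal shares of 1/20 among George, Martin, Tessa.
George is living and takes 1/20.
Martin is living and takes 1/20.
Tessa predeceased; the 1/20 allotted to Tessa's branch passes to Tessa's issue by representation.
The 1/20 is divided into 4 equal shares of 1/80 among Albert, Diana, Prudence, Winifred.
Albert is living and takes 1/80.
Diana is living and takes 1/80.
Prudence is living and takes 1/80.
Winifred is living and takes 1/80.

Albert 1/80; Diana 1/80; George 1/20; Isaac 3/20; Kenneth 3/20; Martin 1/20; Nora 3/20; Oliver 1/4; Prudence 1/80; Quentin 1/20; Samuel 1/20; Victor 1/20; Winifred 1/80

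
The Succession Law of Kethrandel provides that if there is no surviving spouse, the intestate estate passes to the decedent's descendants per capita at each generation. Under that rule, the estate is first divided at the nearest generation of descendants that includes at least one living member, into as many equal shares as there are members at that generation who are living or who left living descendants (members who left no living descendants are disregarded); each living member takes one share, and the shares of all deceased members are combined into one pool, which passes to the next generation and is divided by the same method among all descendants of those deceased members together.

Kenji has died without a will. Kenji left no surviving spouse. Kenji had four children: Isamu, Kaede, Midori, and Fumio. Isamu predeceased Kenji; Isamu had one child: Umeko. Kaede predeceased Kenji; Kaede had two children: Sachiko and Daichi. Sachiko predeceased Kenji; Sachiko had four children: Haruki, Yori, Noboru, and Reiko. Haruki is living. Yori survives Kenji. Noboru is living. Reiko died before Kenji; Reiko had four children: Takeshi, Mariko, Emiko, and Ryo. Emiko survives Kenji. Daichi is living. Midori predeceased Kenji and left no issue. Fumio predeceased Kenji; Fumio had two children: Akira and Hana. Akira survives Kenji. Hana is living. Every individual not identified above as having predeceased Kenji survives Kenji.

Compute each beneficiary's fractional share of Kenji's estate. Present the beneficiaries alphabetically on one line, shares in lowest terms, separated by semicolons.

Akira 1/5; Daichi 1/5; Emiko 1/80; Hana 1/5; Haruki 1/20; Mariko 1/80; Noboru 1/20; Ryo 1/80; Takeshi 1/80; Umeko 1/5; Yori 1/20

There is no surviving spouse, so the entire estate passes to Kenji's descendants per capita at each generation.
No one at generation 1 (Isamu, Kaede, Fumio) is living; moving to the next generation.
At generation 2 (Umeko, Sachiko, Daichi, Akira, Hana) there are 5 shares of (1)/5 = 1/5 each.
Living: Umeko, Daichi, Akira, and Hana — each takes 1/5.
Deceased: Sachiko. That 1/5 share is carried to generation 3.
At generation 3 (Haruki, Yori, Noboru, Reiko) there are 4 shares of (1/5)/4 = 1/20 each.
Living: Haruki, Yori, and Noboru — each takes 1/20.
Deceased: Reiko. That 1/20 share is carried to generation 4.
At generation 4 (Takeshi, Mariko, Emiko, Ryo) there are 4 shares of (1/20)/4 = 1/80 each.
Living: Takeshi, Mariko, Emiko, and Ryo — each takes 1/80.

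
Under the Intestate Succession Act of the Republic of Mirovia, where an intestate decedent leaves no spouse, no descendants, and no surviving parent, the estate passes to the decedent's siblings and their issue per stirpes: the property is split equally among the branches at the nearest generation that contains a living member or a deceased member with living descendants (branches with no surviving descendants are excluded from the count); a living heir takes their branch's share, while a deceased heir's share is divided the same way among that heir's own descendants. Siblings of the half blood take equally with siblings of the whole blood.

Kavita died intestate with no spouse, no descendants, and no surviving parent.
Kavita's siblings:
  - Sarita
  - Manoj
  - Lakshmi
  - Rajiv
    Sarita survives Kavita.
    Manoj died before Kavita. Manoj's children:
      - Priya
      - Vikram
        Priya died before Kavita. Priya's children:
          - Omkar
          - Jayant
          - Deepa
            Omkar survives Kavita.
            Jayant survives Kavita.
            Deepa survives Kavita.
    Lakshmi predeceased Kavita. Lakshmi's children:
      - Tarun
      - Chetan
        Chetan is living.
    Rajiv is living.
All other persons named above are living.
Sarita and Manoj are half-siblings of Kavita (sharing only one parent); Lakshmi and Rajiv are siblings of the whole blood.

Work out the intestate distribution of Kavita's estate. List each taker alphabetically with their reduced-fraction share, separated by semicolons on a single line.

Chetan 1/8; Deepa 1/24; Jayant 1/24; Omkar 1/24; Rajiv 1/4; Sarita 1/4; Tarun 1/8; Vikram 1/8

No spouse, descendants, or parent survives, so the estate passes to Kavita's siblings per stirpes.
Half-blood and whole-blood siblings take equally under the stated rule.
The estate is divided into 4 equal shares of 1/4 among Sarita, Manoj, Lakshmi, Rajiv.
Sarita is living and takes 1/4.
Manoj predeceased; the 1/4 allotted to Manoj's branch passes to Manoj's issue by representation.
The 1/4 is divided into 2 equal shares of 1/8 among Priya, Vikram.
Priya predeceased; the 1/8 allotted to Priya's branch passes to Priya's issue by representation.
The 1/8 is divided into 3 equal shares of 1/24 among Omkar, Jayant, Deepa.
Omkar is living and takes 1/24.
Jayant is living and takes 1/24.
Deepa is living and takes 1/24.
Vikram is living and takes 1/8.
Lakshmi predeceased; the 1/4 allotted to Lakshmi's branch passes to Lakshmi's issue by representation.
The 1/4 is divided into 2 equal shares of 1/8 among Tarun, Chetan.
Tarun is living and takes 1/8.
Chetan is living and takes 1/8.
Rajiv is living and takes 1/4.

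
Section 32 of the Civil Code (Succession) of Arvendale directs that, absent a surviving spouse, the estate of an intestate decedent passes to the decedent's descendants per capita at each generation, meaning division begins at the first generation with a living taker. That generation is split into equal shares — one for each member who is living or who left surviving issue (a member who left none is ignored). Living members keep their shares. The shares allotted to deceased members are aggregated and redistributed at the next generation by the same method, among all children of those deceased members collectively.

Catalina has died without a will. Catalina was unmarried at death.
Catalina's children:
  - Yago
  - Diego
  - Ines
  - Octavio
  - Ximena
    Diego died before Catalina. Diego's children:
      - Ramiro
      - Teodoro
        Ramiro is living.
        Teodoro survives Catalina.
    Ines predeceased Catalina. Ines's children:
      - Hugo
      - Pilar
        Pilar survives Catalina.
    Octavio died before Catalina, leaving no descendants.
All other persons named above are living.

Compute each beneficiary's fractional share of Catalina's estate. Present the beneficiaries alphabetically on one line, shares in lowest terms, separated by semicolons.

There is no surviving spouse, so the entire estate passes to Catalina's descendants per capita at each generation.
At generation 1 (Yago, Diego, Ines, Ximena) there are 4 shares of (1)/4 = 1/4 each.
Living: Yago and Ximena — each takes 1/4.
Deceased: Diego and Ines. Their combined 1/2 is pooled and carried to generation 2.
At generation 2 (Ramiro, Teodoro, Hugo, Pilar) there are 4 shares of (1/2)/4 = 1/8 each.
Living: Ramiro, Teodoro, Hugo, and Pilar — each takes 1/8.

Hugo 1/8; Pilar 1/8; Ramiro 1/8; Teodoro 1/8; Ximena 1/4; Yago 1/4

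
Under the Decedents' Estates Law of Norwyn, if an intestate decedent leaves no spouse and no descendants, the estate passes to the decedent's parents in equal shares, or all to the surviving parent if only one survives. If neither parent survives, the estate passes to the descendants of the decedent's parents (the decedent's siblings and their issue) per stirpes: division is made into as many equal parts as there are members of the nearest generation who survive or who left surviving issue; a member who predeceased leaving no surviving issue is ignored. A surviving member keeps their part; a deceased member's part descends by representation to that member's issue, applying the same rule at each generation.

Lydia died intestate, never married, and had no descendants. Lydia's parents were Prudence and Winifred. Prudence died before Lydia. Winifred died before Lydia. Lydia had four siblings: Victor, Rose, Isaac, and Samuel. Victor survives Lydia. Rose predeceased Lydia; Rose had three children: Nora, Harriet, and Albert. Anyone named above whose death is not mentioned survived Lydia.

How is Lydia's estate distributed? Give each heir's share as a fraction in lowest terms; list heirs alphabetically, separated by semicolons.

Albert 1/12; Harriet 1/12; Isaac 1/4; Nora 1/12; Samuel 1/4; Victor 1/4

Neither parent survives and there are no descendants, so the estate passes to Lydia's siblings and their issue per stirpes.
The estate is divided into 4 equal shares of 1/4 among Victor, Rose, Isaac, Samuel.
Victor is living and takes 1/4.
Rose predeceased; the 1/4 allotted to Rose's branch passes to Rose's issue by representation.
The 1/4 is divided into 3 equal shares of 1/12 among Nora, Harriet, Albert.
Nora is living and takes 1/12.
Harriet is living and takes 1/12.
Albert is living and takes 1/12.
Isaac is living and takes 1/4.
Samuel is living and takes 1/4.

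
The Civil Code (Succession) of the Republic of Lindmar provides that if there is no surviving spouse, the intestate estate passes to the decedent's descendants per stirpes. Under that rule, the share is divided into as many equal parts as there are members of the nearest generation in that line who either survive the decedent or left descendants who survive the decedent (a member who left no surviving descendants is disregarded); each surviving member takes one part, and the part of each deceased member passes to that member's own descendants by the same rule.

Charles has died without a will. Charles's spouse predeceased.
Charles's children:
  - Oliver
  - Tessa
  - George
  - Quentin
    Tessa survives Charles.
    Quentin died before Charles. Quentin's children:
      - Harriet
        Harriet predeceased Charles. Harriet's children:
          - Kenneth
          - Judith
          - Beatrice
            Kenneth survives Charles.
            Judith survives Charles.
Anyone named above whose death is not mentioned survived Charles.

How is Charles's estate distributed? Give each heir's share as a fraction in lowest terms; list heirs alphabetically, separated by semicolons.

There is no surviving spouse, so the entire estate passes to Charles's descendants per stirpes.
The estate is divided into 4 equal shares of 1/4 among Oliver, Tessa, George, Quentin.
Oliver is living and takes 1/4.
Tessa is living and takes 1/4.
George is living and takes 1/4.
Quentin predeceased; the 1/4 allotted to Quentin's branch passes to Quentin's issue by representation.
Harriet's line is the sole branch at this level, so the full 1/4 passes to Harriet's issue by representation.
The 1/4 is divided into 3 equal shares of 1/12 among Kenneth, Judith, Beatrice.
Kenneth is living and takes 1/12.
Judith is living and takes 1/12.
Beatrice is living and takes 1/12.

Beatrice 1/12; George 1/4; Judith 1/12; Kenneth 1/12; Oliver 1/4; Tessa 1/4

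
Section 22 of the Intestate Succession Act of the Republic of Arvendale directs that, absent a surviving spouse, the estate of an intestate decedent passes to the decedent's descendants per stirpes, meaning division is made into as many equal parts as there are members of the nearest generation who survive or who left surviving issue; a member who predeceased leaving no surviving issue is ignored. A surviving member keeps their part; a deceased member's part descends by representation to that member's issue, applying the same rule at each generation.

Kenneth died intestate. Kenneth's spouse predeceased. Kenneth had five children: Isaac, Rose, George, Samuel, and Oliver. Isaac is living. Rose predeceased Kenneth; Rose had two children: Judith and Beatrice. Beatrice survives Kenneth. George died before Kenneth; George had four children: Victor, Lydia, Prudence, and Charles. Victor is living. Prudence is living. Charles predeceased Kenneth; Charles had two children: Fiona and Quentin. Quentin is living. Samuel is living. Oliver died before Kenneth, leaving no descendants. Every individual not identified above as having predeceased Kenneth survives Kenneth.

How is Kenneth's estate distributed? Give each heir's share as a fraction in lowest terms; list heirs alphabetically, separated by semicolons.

Beatrice 1/8; Fiona 1/32; Isaac 1/4; Judith 1/8; Lydia 1/16; Prudence 1/16; Quentin 1/32; Samuel 1/4; Victor 1/16

There is no surviving spouse, so the entire estate passes to Kenneth's descendants per stirpes.
Oliver left no surviving issue, so that branch lapses and is disregarded.
The estate is divided into 4 equal shares of 1/4 among Isaac, Rose, George, Samuel.
Isaac is living and takes 1/4.
Rose predeceased; the 1/4 allotted to Rose's branch passes to Rose's issue by representation.
The 1/4 is divided into 2 equal shares of 1/8 among Judith, Beatrice.
Judith is living and takes 1/8.
Beatrice is living and takes 1/8.
George predeceased; the 1/4 allotted to George's branch passes to George's issue by representation.
The 1/4 is divided into 4 equal shares of 1/16 among Victor, Lydia, Prudence, Charles.
Victor is living and takes 1/16.
Lydia is living and takes 1/16.
Prudence is living and takes 1/16.
Charles predeceased; the 1/16 allotted to Charles's branch passes to Charles's issue by representation.
The 1/16 is divided into 2 equal shares of 1/32 among Fiona, Quentin.
Fiona is living and takes 1/32.
Quentin is living and takes 1/32.
Samuel is living and takes 1/4.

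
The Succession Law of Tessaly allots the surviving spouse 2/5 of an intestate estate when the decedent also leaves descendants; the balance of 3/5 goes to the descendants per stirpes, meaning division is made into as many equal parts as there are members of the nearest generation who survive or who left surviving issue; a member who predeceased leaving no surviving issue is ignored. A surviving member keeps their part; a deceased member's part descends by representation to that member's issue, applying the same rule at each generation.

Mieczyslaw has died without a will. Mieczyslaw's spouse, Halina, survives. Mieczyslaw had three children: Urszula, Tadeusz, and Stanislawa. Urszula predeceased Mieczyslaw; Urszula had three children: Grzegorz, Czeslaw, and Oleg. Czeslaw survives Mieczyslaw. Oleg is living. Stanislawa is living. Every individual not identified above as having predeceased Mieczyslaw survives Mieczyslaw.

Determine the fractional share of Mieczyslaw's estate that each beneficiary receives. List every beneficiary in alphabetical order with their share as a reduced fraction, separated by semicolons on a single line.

Halina, as surviving spouse, takes 2/5.
The remaining 3/5 passes to Mieczyslaw's descendants per stirpes.
The 3/5 is divided into 3 equal shares of 1/5 among Urszula, Tadeusz, Stanislawa.
Urszula predeceased; the 1/5 allotted to Urszula's branch passes to Urszula's issue by representation.
The 1/5 is divided into 3 equal shares of 1/15 among Grzegorz, Czeslaw, Oleg.
Grzegorz is living and takes 1/15.
Czeslaw is living and takes 1/15.
Oleg is living and takes 1/15.
Tadeusz is living and takes 1/5.
Stanislawa is living and takes 1/5.

Czeslaw 1/15; Grzegorz 1/15; Halina 2/5; Oleg 1/15; Stanislawa 1/5; Tadeusz 1/5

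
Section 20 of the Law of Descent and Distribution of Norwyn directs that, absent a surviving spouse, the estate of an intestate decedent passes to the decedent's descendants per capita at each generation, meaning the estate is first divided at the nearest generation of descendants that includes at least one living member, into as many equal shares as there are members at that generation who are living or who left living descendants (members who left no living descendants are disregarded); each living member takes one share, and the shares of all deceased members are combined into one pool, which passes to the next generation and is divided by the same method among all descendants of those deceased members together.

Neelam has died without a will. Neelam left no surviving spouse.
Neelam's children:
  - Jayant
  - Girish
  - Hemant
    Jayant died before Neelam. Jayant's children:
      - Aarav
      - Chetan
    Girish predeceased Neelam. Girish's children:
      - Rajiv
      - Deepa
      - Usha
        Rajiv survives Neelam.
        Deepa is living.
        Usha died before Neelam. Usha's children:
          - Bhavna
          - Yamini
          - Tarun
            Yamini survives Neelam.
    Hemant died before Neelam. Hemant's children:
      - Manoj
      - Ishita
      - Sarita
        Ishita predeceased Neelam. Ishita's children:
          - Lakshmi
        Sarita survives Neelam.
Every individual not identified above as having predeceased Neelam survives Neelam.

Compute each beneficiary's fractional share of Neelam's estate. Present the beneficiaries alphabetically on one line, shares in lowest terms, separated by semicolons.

Aarav 1/8; Bhavna 1/16; Chetan 1/8; Deepa 1/8; Lakshmi 1/16; Manoj 1/8; Rajiv 1/8; Sarita 1/8; Tarun 1/16; Yamini 1/16

There is no surviving spouse, so the entire estate passes to Neelam's descendants per capita at each generation.
No one at generation 1 (Jayant, Girish, Hemant) is living; moving to the next generation.
At generation 2 (Aarav, Chetan, Rajiv, Deepa, Usha, Manoj, Ishita, Sarita) there are 8 shares of (1)/8 = 1/8 each.
Living: Aarav, Chetan, Rajiv, Deepa, Manoj, and Sarita — each takes 1/8.
Deceased: Usha and Ishita. Their combined 1/4 is pooled and carried to generation 3.
At generation 3 (Bhavna, Yamini, Tarun, Lakshmi) there are 4 shares of (1/4)/4 = 1/16 each.
Living: Bhavna, Yamini, Tarun, and Lakshmi — each takes 1/16.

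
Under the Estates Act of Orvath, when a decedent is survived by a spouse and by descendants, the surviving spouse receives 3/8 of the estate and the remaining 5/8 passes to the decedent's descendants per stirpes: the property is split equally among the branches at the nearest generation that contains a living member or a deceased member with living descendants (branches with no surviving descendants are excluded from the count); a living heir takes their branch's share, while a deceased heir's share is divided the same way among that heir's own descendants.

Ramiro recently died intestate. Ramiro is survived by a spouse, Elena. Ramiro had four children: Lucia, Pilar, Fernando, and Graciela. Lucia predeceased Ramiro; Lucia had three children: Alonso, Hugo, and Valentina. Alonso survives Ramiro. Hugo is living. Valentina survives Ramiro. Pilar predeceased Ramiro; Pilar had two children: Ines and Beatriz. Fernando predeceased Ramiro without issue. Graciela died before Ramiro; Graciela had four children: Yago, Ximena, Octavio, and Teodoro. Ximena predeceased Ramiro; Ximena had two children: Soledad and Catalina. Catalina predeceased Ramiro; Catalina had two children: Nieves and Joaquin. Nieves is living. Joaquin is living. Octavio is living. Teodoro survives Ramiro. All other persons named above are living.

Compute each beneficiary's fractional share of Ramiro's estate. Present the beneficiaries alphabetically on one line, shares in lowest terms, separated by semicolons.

Elena, as surviving spouse, takes 3/8.
The remaining 5/8 passes to Ramiro's descendants per stirpes.
Fernando left no surviving issue, so that branch lapses and is disregarded.
The 5/8 is divided into 3 equal shares of 5/24 among Lucia, Pilar, Graciela.
Lucia predeceased; the 5/24 allotted to Lucia's branch passes to Lucia's issue by representation.
The 5/24 is divided into 3 equal shares of 5/72 among Alonso, Hugo, Valentina.
Alonso is living and takes 5/72.
Hugo is living and takes 5/72.
Valentina is living and takes 5/72.
Pilar predeceased; the 5/24 allotted to Pilar's branch passes to Pilar's issue by representation.
The 5/24 is divided into 2 equal shares of 5/48 among Ines, Beatriz.
Ines is living and takes 5/48.
Beatriz is living and takes 5/48.
Graciela predeceased; the 5/24 allotted to Graciela's branch passes to Graciela's issue by representation.
The 5/24 is divided into 4 equal shares of 5/96 among Yago, Ximena, Octavio, Teodoro.
Yago is living and takes 5/96.
Ximena predeceased; the 5/96 allotted to Ximena's branch passes to Ximena's issue by representation.
The 5/96 is divided into 2 equal shares of 5/192 among Soledad, Catalina.
Soledad is living and takes 5/192.
Catalina predeceased; the 5/192 allotted to Catalina's branch passes to Catalina's issue by representation.
The 5/192 is divided into 2 equal shares of 5/384 among Nieves, Joaquin.
Nieves is living and takes 5/384.
Joaquin is living and takes 5/384.
Octavio is living and takes 5/96.
Teodoro is living and takes 5/96.

Alonso 5/72; Beatriz 5/48; Elena 3/8; Hugo 5/72; Ines 5/48; Joaquin 5/384; Nieves 5/384; Octavio 5/96; Soledad 5/192; Teodoro 5/96; Valentina 5/72; Yago 5/96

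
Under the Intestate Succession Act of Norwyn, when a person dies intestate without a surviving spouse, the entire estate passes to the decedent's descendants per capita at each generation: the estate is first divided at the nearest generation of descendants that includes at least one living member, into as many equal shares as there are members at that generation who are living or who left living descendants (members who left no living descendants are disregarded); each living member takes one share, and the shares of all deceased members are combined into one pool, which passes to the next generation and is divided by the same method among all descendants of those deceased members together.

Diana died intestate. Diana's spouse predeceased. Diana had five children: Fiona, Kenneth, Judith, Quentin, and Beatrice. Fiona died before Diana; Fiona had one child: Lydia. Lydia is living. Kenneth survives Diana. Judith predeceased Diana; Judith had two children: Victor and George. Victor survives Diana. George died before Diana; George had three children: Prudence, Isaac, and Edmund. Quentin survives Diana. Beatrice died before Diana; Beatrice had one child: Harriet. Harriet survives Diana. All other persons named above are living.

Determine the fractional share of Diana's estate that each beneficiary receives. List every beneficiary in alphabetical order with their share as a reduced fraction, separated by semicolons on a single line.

Edmund 1/20; Harriet 3/20; Isaac 1/20; Kenneth 1/5; Lydia 3/20; Prudence 1/20; Quentin 1/5; Victor 3/20

There is no surviving spouse, so the entire estate passes to Diana's descendants per capita at each generation.
At generation 1 (Fiona, Kenneth, Judith, Quentin, Beatrice) there are 5 shares of (1)/5 = 1/5 each.
Living: Kenneth and Quentin — each takes 1/5.
Deceased: Fiona, Judith, and Beatrice. Their combined 3/5 is pooled and carried to generation 2.
At generation 2 (Lydia, Victor, George, Harriet) there are 4 shares of (3/5)/4 = 3/20 each.
Living: Lydia, Victor, and Harriet — each takes 3/20.
Deceased: George. That 3/20 share is carried to generation 3.
At generation 3 (Prudence, Isaac, Edmund) there are 3 shares of (3/20)/3 = 1/20 each.
Living: Prudence, Isaac, and Edmund — each takes 1/20.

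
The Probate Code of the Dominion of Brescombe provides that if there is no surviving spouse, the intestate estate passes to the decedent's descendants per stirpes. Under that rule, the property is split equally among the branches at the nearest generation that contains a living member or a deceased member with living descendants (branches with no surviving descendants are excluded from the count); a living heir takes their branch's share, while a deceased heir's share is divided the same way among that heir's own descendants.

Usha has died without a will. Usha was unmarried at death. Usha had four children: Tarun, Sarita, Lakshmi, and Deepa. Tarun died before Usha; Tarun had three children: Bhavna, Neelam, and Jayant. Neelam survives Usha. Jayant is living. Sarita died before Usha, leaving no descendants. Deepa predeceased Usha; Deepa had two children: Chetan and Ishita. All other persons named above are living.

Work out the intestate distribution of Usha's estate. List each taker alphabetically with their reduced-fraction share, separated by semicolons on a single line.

Bhavna 1/9; Chetan 1/6; Ishita 1/6; Jayant 1/9; Lakshmi 1/3; Neelam 1/9

There is no surviving spouse, so the entire estate passes to Usha's descendants per stirpes.
Sarita left no surviving issue, so that branch lapses and is disregarded.
The estate is divided into 3 equal shares of 1/3 among Tarun, Lakshmi, Deepa.
Tarun predeceased; the 1/3 allotted to Tarun's branch passes to Tarun's issue by representation.
The 1/3 is divided into 3 equal shares of 1/9 among Bhavna, Neelam, Jayant.
Bhavna is living and takes 1/9.
Neelam is living and takes 1/9.
Jayant is living and takes 1/9.
Lakshmi is living and takes 1/3.
Deepa predeceased; the 1/3 allotted to Deepa's branch passes to Deepa's issue by representation.
The 1/3 is divided into 2 equal shares of 1/6 among Chetan, Ishita.
Chetan is living and takes 1/6.
Ishita is living and takes 1/6.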